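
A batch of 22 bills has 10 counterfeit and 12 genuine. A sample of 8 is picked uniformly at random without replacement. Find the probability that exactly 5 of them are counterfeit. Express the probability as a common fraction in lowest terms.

56/323

The sample space is all 8-subsets of the 22: C(22,8) = 319770.
Selections with exactly 5 counterfeit: choose 5 of the 10 counterfeit and 3 of the 12 genuine, C(10,5)·C(12,3) = 252·220 = 55440.
Probability = 55440/319770 = 56/323.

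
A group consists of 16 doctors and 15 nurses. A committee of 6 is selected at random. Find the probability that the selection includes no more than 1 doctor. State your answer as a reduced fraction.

583/8091

There are C(31,6) = 736281 ways to choose the 6.
Favorable selections (no more than 1 doctor): C(16,0)·C(15,6) + C(16,1)·C(15,5) = 5005 + 48048 = 53053.
Probability = 53053/736281 = 583/8091.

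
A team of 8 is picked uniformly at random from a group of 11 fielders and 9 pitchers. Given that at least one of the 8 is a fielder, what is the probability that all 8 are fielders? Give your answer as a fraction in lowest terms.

Work in counts. Selections with at least one fielder: C(20,8) − C(9,8) = 125970 − 9 = 125961.
Of those, selections where all 8 are fielders: C(11,8) = 165.
Conditional probability = 165/125961 = 5/3817.

5/3817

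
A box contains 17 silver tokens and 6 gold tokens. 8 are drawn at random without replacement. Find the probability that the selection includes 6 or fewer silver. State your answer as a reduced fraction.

There are C(23,8) = 490314 ways to choose the 8.
Count the complement (more than 6 silver): C(17,7)·C(6,1) + C(17,8)·C(6,0) = 116688 + 24310 = 140998.
Probability = 1 − 140998/490314 = 349316/490314 = 934/1311.

934/1311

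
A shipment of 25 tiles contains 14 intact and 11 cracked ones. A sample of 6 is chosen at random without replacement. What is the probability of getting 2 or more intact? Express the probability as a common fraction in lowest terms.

Total selections: C(25,6) = 177100.
Favorable selections (2 or more intact): C(14,2)·C(11,4) + C(14,3)·C(11,3) + C(14,4)·C(11,2) + C(14,5)·C(11,1) + C(14,6)·C(11,0) = 30030 + 60060 + 55055 + 22022 + 3003 = 170170.
Probability = 170170/177100 = 221/230.

221/230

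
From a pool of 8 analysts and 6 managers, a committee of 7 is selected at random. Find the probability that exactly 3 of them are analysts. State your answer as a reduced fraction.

35/143

There are C(14,7) = 3432 ways to choose 7 from 14.
Selections with exactly 3 analysts: choose 3 of the 8 analysts and 4 of the 6 managers, C(8,3)·C(6,4) = 56·15 = 840.
Probability = 840/3432 = 35/143.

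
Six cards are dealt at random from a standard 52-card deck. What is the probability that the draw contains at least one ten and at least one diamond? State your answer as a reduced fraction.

6772177/20358520

There are C(52,6) = 20358520 possible draws.
By inclusion-exclusion on the complements, draws missing all tens or all diamonds: C(48,6) + C(39,6) − C(36,6) = 12271512 + 3262623 − 1947792 = 13586343.
So draws with at least one of each: 20358520 − 13586343 = 6772177, probability 6772177/20358520.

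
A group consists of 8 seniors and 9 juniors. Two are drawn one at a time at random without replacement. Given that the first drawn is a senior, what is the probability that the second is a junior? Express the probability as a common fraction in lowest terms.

After removing one senior, 16 remain: 7 seniors and 9 juniors.
So the probability the next is a junior is 9/16.

9/16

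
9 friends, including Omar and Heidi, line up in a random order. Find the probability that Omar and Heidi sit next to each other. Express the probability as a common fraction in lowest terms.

2/9

There are 9! = 362880 arrangements.
Treat Omar and Heidi as a block: 8! arrangements of the blocks × 2 orders within the block = 2·40320 = 80640.
Probability = 80640/362880 = 2/9.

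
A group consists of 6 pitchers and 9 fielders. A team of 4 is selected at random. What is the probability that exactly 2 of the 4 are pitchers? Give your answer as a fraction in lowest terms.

The sample space is all 4-subsets of the 15: C(15,4) = 1365.
Selections with exactly 2 pitchers: choose 2 of the 6 pitchers and 2 of the 9 fielders, C(6,2)·C(9,2) = 15·36 = 540.
Probability = 540/1365 = 36/91.

36/91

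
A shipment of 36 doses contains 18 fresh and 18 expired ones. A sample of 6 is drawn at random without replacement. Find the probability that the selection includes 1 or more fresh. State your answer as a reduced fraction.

Total selections: C(36,6) = 1947792.
Favorable selections (1 or more fresh): C(18,1)·C(18,5) + C(18,2)·C(18,4) + C(18,3)·C(18,3) + C(18,4)·C(18,2) + C(18,5)·C(18,1) + C(18,6)·C(18,0) = 154224 + 468180 + 665856 + 468180 + 154224 + 18564 = 1929228.
Probability = 1929228/1947792 = 1351/1364.

1351/1364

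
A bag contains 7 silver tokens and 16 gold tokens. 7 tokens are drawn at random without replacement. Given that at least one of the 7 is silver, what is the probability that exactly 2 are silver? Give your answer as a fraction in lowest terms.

91728/233717

Work in counts. Selections with at least one silver: C(23,7) − C(16,7) = 245157 − 11440 = 233717.
Of those, selections where exactly 2 are silver: C(7,2)·C(16,5) = 21·4368 = 91728.
Conditional probability = 91728/233717.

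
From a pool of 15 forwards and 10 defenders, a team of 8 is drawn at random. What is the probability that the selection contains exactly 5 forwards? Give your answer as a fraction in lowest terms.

The sample space is all 8-subsets of the 25: C(25,8) = 1081575.
Selections with exactly 5 forwards: choose 5 of the 15 forwards and 3 of the 10 defenders, C(15,5)·C(10,3) = 3003·120 = 360360.
Probability = 360360/1081575 = 728/2185.

728/2185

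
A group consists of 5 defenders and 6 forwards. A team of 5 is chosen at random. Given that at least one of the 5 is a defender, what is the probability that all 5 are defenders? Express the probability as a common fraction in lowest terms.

1/456

Work in counts. Selections with at least one defender: C(11,5) − C(6,5) = 462 − 6 = 456.
Of those, selections where all 5 are defenders: C(5,5) = 1.
Conditional probability = 1/456.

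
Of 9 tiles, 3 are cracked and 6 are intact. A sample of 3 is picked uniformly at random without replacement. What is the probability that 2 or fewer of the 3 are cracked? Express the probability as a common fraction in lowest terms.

83/84

There are C(9,3) = 84 ways to choose the 3.
Favorable selections (2 or fewer cracked): C(3,0)·C(6,3) + C(3,1)·C(6,2) + C(3,2)·C(6,1) = 20 + 45 + 18 = 83.
Probability = 83/84.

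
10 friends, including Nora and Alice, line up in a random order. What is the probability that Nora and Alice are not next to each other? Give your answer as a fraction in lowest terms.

There are 10! = 3628800 arrangements.
Arrangements with Nora and Alice adjacent: 2·9! = 725760.
So not adjacent: 3628800 − 725760 = 2903040, probability 2903040/3628800 = 4/5.

4/5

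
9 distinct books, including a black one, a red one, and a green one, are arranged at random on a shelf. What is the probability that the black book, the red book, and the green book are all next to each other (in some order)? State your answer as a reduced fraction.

1/12

There are 9! = 362880 arrangements.
Treat the three as one block: 7! placements × 3! orders within the block = 5040·6 = 30240.
Probability = 30240/362880 = 1/12.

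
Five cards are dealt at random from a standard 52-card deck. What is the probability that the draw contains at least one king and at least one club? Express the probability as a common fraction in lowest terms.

229297/866320

There are C(52,5) = 2598960 possible draws.
By inclusion-exclusion on the complements, draws missing all kings or all clubs: C(48,5) + C(39,5) − C(36,5) = 1712304 + 575757 − 376992 = 1911069.
So draws with at least one of each: 2598960 − 1911069 = 687891, probability 687891/2598960 = 229297/866320.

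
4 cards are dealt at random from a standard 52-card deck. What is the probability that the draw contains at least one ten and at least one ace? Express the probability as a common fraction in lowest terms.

1332/20825

There are C(52,4) = 270725 possible draws.
By inclusion-exclusion on the complements, draws missing all tens or all aces: C(48,4) + C(48,4) − C(44,4) = 194580 + 194580 − 135751 = 253409.
So draws with at least one of each: 270725 − 253409 = 17316, probability 17316/270725 = 1332/20825.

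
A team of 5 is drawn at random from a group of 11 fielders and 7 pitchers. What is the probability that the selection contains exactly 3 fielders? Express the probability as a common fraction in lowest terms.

55/136

Total number of selections: C(18,5) = 8568.
Selections with exactly 3 fielders: choose 3 of the 11 fielders and 2 of the 7 pitchers, C(11,3)·C(7,2) = 165·21 = 3465.
Probability = 3465/8568 = 55/136.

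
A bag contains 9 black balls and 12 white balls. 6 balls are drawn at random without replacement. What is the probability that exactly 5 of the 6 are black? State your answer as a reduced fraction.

9/323

The sample space is all 6-subsets of the 21: C(21,6) = 54264.
Selections with exactly 5 black: choose 5 of the 9 black and 1 of the 12 white, C(9,5)·C(12,1) = 126·12 = 1512.
Probability = 1512/54264 = 9/323.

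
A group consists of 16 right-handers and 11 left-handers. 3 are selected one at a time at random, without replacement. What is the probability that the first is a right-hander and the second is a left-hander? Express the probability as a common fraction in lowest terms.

88/351

Multiply the conditional probabilities at each draw: 16/27 · 11/26 = 176/702 = 88/351.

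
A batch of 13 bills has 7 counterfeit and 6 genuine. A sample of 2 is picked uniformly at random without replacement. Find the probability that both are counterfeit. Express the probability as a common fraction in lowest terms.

7/26

There are C(13,2) = 78 possible selections.
Selections with all counterfeit: C(7,2) = 21.
Probability = 21/78 = 7/26.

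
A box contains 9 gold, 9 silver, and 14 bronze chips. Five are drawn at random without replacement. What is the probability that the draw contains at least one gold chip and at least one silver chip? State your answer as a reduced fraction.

1215/1798

There are C(32,5) = 201376 possible draws.
By inclusion-exclusion on the complements, draws missing all gold or all silver: C(23,5) + C(23,5) − C(14,5) = 33649 + 33649 − 2002 = 65296.
So draws with at least one of each: 201376 − 65296 = 136080, probability 136080/201376 = 1215/1798.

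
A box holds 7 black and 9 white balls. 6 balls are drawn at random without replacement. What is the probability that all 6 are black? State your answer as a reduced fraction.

1/1144

There are C(16,6) = 8008 possible selections.
Selections with all black: C(7,6) = 7.
Probability = 7/8008 = 1/1144.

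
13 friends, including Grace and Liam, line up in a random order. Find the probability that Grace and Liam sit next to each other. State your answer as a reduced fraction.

There are 13! = 6227020800 arrangements.
Treat Grace and Liam as a block: 12! arrangements of the blocks × 2 orders within the block = 2·479001600 = 958003200.
Probability = 958003200/6227020800 = 2/13.

2/13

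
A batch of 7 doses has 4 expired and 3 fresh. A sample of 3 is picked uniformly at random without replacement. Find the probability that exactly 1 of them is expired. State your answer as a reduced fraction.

Total number of selections: C(7,3) = 35.
Selections with exactly 1 expired: choose 1 of the 4 expired and 2 of the 3 fresh, C(4,1)·C(3,2) = 4·3 = 12.
Probability = 12/35.

12/35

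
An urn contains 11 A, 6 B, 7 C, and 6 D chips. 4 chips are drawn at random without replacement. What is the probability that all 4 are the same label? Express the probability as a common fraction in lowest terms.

79/5481

There are C(30,4) = 27405 ways to draw 4 chips.
All same label: C(11,4) + C(6,4) + C(7,4) + C(6,4) = 330 + 15 + 35 + 15 = 395.
Probability = 395/27405 = 79/5481.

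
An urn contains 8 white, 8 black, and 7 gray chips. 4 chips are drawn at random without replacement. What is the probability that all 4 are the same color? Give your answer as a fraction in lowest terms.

There are C(23,4) = 8855 ways to draw 4 chips.
All same color: C(8,4) + C(8,4) + C(7,4) = 70 + 70 + 35 = 175.
Probability = 175/8855 = 5/253.

5/253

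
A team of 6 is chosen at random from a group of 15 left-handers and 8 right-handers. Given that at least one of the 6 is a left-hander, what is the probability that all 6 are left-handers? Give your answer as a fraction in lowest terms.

Work in counts. Selections with at least one left-hander: C(23,6) − C(8,6) = 100947 − 28 = 100919.
Of those, selections where all 6 are left-handers: C(15,6) = 5005.
Conditional probability = 5005/100919 = 55/1109.

55/1109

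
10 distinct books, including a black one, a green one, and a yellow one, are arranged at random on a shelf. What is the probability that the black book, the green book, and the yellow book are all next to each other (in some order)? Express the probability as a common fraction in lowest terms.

1/15

There are 10! = 3628800 arrangements.
Treat the three as one block: 8! placements × 3! orders within the block = 40320·6 = 241920.
Probability = 241920/3628800 = 1/15.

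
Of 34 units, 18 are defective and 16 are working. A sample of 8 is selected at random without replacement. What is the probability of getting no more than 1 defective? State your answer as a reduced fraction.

There are C(34,8) = 18156204 ways to choose the 8.
Favorable selections (no more than 1 defective): C(18,0)·C(16,8) + C(18,1)·C(16,7) = 12870 + 205920 = 218790.
Probability = 218790/18156204 = 65/5394.

65/5394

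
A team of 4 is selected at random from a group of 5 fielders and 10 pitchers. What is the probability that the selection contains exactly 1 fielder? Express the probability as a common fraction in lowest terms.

The sample space is all 4-subsets of the 15: C(15,4) = 1365.
Selections with exactly 1 fielder: choose 1 of the 5 fielders and 3 of the 10 pitchers, C(5,1)·C(10,3) = 5·120 = 600.
Probability = 600/1365 = 40/91.

40/91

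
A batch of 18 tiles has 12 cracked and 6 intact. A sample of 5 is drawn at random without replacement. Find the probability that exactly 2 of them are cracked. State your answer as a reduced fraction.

55/357

The sample space is all 5-subsets of the 18: C(18,5) = 8568.
Selections with exactly 2 cracked: choose 2 of the 12 cracked and 3 of the 6 intact, C(12,2)·C(6,3) = 66·20 = 1320.
Probability = 1320/8568 = 55/357.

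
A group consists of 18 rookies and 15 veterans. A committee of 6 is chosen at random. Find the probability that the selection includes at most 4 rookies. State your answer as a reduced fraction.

34303/39556

There are C(33,6) = 1107568 ways to choose the 6.
Count the complement (more than 4 rookies): C(18,5)·C(15,1) + C(18,6)·C(15,0) = 128520 + 18564 = 147084.
Probability = 1 − 147084/1107568 = 960484/1107568 = 34303/39556.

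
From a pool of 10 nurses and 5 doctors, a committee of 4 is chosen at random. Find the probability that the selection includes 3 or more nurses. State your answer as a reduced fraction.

54/91

There are C(15,4) = 1365 ways to choose the 4.
Favorable selections (3 or more nurses): C(10,3)·C(5,1) + C(10,4)·C(5,0) = 600 + 210 = 810.
Probability = 810/1365 = 54/91.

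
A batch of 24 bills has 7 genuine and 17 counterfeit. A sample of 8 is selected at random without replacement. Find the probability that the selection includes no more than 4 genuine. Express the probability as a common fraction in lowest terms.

Total selections: C(24,8) = 735471.
Count the complement (more than 4 genuine): C(7,5)·C(17,3) + C(7,6)·C(17,2) + C(7,7)·C(17,1) = 14280 + 952 + 17 = 15249.
Probability = 1 − 15249/735471 = 720222/735471 = 614/627.

614/627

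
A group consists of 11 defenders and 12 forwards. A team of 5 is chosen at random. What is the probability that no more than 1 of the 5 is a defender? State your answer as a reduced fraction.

There are C(23,5) = 33649 ways to choose the 5.
Favorable selections (no more than 1 defender): C(11,0)·C(12,5) + C(11,1)·C(12,4) = 792 + 5445 = 6237.
Probability = 6237/33649 = 81/437.

81/437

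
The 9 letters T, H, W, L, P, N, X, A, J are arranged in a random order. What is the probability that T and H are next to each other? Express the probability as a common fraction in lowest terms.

There are 9! = 362880 arrangements.
Treat T and H as a block: 8! arrangements of the blocks × 2 orders within the block = 2·40320 = 80640.
Probability = 80640/362880 = 2/9.

2/9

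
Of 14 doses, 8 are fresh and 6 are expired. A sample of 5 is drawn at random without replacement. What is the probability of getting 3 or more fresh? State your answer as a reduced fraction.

94/143

Total selections: C(14,5) = 2002.
Favorable selections (3 or more fresh): C(8,3)·C(6,2) + C(8,4)·C(6,1) + C(8,5)·C(6,0) = 840 + 420 + 56 = 1316.
Probability = 1316/2002 = 94/143.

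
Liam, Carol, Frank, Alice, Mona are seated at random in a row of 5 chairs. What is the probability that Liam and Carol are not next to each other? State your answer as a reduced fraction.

There are 5! = 120 arrangements.
Arrangements with Liam and Carol adjacent: 2·4! = 48.
So not adjacent: 120 − 48 = 72, probability 72/120 = 3/5.

3/5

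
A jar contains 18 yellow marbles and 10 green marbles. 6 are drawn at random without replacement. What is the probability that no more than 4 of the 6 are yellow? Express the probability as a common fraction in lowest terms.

There are C(28,6) = 376740 ways to choose the 6.
Count the complement (more than 4 yellow): C(18,5)·C(10,1) + C(18,6)·C(10,0) = 85680 + 18564 = 104244.
Probability = 1 − 104244/376740 = 272496/376740 = 3244/4485.

3244/4485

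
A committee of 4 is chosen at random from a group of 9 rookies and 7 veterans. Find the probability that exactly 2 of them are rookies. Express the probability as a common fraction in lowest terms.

There are C(16,4) = 1820 ways to choose 4 from 16.
Selections with exactly 2 rookies: choose 2 of the 9 rookies and 2 of the 7 veterans, C(9,2)·C(7,2) = 36·21 = 756.
Probability = 756/1820 = 27/65.

27/65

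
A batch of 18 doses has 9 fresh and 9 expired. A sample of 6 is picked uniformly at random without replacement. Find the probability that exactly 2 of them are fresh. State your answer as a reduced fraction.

54/221

Total number of selections: C(18,6) = 18564.
Selections with exactly 2 fresh: choose 2 of the 9 fresh and 4 of the 9 expired, C(9,2)·C(9,4) = 36·126 = 4536.
Probability = 4536/18564 = 54/221.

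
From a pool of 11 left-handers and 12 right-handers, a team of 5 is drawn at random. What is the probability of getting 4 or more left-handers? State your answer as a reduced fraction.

402/3059

There are C(23,5) = 33649 ways to choose the 5.
Favorable selections (4 or more left-handers): C(11,4)·C(12,1) + C(11,5)·C(12,0) = 3960 + 462 = 4422.
Probability = 4422/33649 = 402/3059.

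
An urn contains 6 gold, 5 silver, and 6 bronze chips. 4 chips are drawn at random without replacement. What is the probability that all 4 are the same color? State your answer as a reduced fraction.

There are C(17,4) = 2380 ways to draw 4 chips.
All same color: C(6,4) + C(5,4) + C(6,4) = 15 + 5 + 15 = 35.
Probability = 35/2380 = 1/68.

1/68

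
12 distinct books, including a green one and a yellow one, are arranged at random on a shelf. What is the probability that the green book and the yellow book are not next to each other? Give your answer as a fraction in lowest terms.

5/6

There are 12! = 479001600 arrangements.
Arrangements with the green book and the yellow book adjacent: 2·11! = 79833600.
So not adjacent: 479001600 − 79833600 = 399168000, probability 399168000/479001600 = 5/6.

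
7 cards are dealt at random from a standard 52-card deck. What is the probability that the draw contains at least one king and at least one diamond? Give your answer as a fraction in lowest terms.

There are C(52,7) = 133784560 possible draws.
By inclusion-exclusion on the complements, draws missing all kings or all diamonds: C(48,7) + C(39,7) − C(36,7) = 73629072 + 15380937 − 8347680 = 80662329.
So draws with at least one of each: 133784560 − 80662329 = 53122231, probability 53122231/133784560.

53122231/133784560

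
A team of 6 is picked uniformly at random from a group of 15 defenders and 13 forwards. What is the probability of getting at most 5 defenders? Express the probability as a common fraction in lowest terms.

Total selections: C(28,6) = 376740.
The complement is exactly 6 defenders: C(15,6)·C(13,0) = 5005.
Probability = 1 − 5005/376740 = 371735/376740 = 817/828.

817/828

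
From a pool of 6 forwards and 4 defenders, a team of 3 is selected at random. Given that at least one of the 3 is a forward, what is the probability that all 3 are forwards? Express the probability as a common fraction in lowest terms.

Work in counts. Selections with at least one forward: C(10,3) − C(4,3) = 120 − 4 = 116.
Of those, selections where all 3 are forwards: C(6,3) = 20.
Conditional probability = 20/116 = 5/29.

5/29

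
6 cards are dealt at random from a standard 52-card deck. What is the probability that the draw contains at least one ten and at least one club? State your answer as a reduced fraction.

There are C(52,6) = 20358520 possible draws.
By inclusion-exclusion on the complements, draws missing all tens or all clubs: C(48,6) + C(39,6) − C(36,6) = 12271512 + 3262623 − 1947792 = 13586343.
So draws with at least one of each: 20358520 − 13586343 = 6772177, probability 6772177/20358520.

6772177/20358520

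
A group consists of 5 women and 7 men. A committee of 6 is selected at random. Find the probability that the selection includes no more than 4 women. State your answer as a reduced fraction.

131/132

Total selections: C(12,6) = 924.
The complement is exactly 5 women: C(5,5)·C(7,1) = 7.
Probability = 1 − 7/924 = 917/924 = 131/132.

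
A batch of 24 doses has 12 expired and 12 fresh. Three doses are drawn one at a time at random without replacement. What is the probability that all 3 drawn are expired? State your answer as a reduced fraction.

Multiply the conditional probabilities at each draw: 12/24 · 11/23 · 10/22 = 1320/12144 = 5/46.

5/46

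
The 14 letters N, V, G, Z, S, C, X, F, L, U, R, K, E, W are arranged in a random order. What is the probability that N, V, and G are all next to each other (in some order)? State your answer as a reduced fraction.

There are 14! = 87178291200 arrangements.
Treat the three as one block: 12! placements × 3! orders within the block = 479001600·6 = 2874009600.
Probability = 2874009600/87178291200 = 3/91.

3/91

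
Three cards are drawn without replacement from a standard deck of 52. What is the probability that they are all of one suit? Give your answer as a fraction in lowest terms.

22/425

There are C(52,3) = 22100 possible 3-card hands.
Hands of one suit: 4 suits × C(13,3) = 4·286 = 1144.
Probability = 1144/22100 = 22/425.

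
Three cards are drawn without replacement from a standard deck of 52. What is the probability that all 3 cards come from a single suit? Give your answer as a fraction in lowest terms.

22/425

There are C(52,3) = 22100 possible 3-card hands.
Hands of one suit: 4 suits × C(13,3) = 4·286 = 1144.
Probability = 1144/22100 = 22/425.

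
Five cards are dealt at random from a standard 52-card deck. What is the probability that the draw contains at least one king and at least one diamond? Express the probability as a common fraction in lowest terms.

229297/866320

There are C(52,5) = 2598960 possible draws.
By inclusion-exclusion on the complements, draws missing all kings or all diamonds: C(48,5) + C(39,5) − C(36,5) = 1712304 + 575757 − 376992 = 1911069.
So draws with at least one of each: 2598960 − 1911069 = 687891, probability 687891/2598960 = 229297/866320.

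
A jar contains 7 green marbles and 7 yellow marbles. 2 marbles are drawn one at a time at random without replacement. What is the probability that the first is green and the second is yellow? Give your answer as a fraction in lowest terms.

Multiply the conditional probabilities at each draw: 7/14 · 7/13 = 49/182 = 7/26.

7/26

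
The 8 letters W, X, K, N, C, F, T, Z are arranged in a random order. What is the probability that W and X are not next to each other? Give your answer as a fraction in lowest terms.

3/4

There are 8! = 40320 arrangements.
Arrangements with W and X adjacent: 2·7! = 10080.
So not adjacent: 40320 − 10080 = 30240, probability 30240/40320 = 3/4.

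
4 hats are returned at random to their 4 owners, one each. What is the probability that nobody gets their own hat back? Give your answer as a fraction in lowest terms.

3/8

There are 4! = 24 assignments.
By inclusion-exclusion, assignments with no fixed points: C(4,0)·4! − C(4,1)·3! + C(4,2)·2! − C(4,3)·1! + C(4,4)·0! = 9.
Probability = 9/24 = 3/8.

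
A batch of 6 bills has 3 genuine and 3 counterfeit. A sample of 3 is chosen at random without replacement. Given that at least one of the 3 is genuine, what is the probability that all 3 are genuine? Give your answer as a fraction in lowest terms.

1/19

Work in counts. Selections with at least one genuine: C(6,3) − C(3,3) = 20 − 1 = 19.
Of those, selections where all 3 are genuine: C(3,3) = 1.
Conditional probability = 1/19.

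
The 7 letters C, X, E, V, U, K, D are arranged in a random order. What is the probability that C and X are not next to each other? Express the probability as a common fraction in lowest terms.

5/7

There are 7! = 5040 arrangements.
Arrangements with C and X adjacent: 2·6! = 1440.
So not adjacent: 5040 − 1440 = 3600, probability 3600/5040 = 5/7.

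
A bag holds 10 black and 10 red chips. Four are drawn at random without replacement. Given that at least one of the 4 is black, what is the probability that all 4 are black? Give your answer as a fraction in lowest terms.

Work in counts. Selections with at least one black: C(20,4) − C(10,4) = 4845 − 210 = 4635.
Of those, selections where all 4 are black: C(10,4) = 210.
Conditional probability = 210/4635 = 14/309.

14/309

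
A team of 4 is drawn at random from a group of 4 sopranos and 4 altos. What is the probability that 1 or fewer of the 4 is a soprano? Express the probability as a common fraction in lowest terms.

There are C(8,4) = 70 ways to choose the 4.
Favorable selections (1 or fewer soprano): C(4,0)·C(4,4) + C(4,1)·C(4,3) = 1 + 16 = 17.
Probability = 17/70.

17/70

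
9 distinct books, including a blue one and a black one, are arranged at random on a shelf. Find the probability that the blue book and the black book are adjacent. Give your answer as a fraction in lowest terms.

There are 9! = 362880 arrangements.
Treat the blue book and the black book as a block: 8! arrangements of the blocks × 2 orders within the block = 2·40320 = 80640.
Probability = 80640/362880 = 2/9.

2/9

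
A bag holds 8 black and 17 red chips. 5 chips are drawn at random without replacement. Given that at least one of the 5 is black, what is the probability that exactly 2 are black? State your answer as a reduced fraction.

1360/3353

Work in counts. Selections with at least one black: C(25,5) − C(17,5) = 53130 − 6188 = 46942.
Of those, selections where exactly 2 are black: C(8,2)·C(17,3) = 28·680 = 19040.
Conditional probability = 19040/46942 = 1360/3353.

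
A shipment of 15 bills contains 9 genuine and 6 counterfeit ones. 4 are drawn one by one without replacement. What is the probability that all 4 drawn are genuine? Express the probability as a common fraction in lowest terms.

6/65

Multiply the conditional probabilities at each draw: 9/15 · 8/14 · 7/13 · 6/12 = 3024/32760 = 6/65.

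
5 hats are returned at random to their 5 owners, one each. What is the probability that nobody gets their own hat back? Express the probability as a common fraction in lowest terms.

11/30

There are 5! = 120 assignments.
By inclusion-exclusion, assignments with no fixed points: C(5,0)·5! − C(5,1)·4! + C(5,2)·3! − C(5,3)·2! + C(5,4)·1! − C(5,5)·0! = 44.
Probability = 44/120 = 11/30.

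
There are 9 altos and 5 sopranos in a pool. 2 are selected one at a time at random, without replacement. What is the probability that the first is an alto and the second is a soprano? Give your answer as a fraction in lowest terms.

Multiply the conditional probabilities at each draw: 9/14 · 5/13 = 45/182.

45/182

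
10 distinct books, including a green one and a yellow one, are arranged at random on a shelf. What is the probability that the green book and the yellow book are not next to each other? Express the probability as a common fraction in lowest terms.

4/5

There are 10! = 3628800 arrangements.
Arrangements with the green book and the yellow book adjacent: 2·9! = 725760.
So not adjacent: 3628800 − 725760 = 2903040, probability 2903040/3628800 = 4/5.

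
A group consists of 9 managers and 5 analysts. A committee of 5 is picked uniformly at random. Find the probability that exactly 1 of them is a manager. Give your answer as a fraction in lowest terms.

45/2002

There are C(14,5) = 2002 ways to choose 5 from 14.
Selections with exactly 1 manager: choose 1 of the 9 managers and 4 of the 5 analysts, C(9,1)·C(5,4) = 9·5 = 45.
Probability = 45/2002.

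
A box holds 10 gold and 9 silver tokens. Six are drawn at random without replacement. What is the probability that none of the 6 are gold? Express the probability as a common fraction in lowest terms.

There are C(19,6) = 27132 possible selections.
Selections with no gold (all silver): C(9,6) = 84.
Probability = 84/27132 = 1/323.

1/323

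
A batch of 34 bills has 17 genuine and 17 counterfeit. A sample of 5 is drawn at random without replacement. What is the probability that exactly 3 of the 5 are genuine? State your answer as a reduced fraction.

There are C(34,5) = 278256 ways to choose 5 from 34.
Selections with exactly 3 genuine: choose 3 of the 17 genuine and 2 of the 17 counterfeit, C(17,3)·C(17,2) = 680·136 = 92480.
Probability = 92480/278256 = 340/1023.

340/1023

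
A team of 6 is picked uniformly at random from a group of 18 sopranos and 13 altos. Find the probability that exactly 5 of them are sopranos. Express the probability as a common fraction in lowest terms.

136/899

The sample space is all 6-subsets of the 31: C(31,6) = 736281.
Selections with exactly 5 sopranos: choose 5 of the 18 sopranos and 1 of the 13 altos, C(18,5)·C(13,1) = 8568·13 = 111384.
Probability = 111384/736281 = 136/899.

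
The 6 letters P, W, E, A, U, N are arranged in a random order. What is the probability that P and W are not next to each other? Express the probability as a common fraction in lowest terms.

2/3

There are 6! = 720 arrangements.
Arrangements with P and W adjacent: 2·5! = 240.
So not adjacent: 720 − 240 = 480, probability 480/720 = 2/3.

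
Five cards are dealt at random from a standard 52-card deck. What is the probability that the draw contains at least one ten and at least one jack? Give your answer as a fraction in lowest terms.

There are C(52,5) = 2598960 possible draws.
By inclusion-exclusion on the complements, draws missing all tens or all jacks: C(48,5) + C(48,5) − C(44,5) = 1712304 + 1712304 − 1086008 = 2338600.
So draws with at least one of each: 2598960 − 2338600 = 260360, probability 260360/2598960 = 6509/64974.

6509/64974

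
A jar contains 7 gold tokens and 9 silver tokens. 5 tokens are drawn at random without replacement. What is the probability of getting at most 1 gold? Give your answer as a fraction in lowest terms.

Total selections: C(16,5) = 4368.
Favorable selections (at most 1 gold): C(7,0)·C(9,5) + C(7,1)·C(9,4) = 126 + 882 = 1008.
Probability = 1008/4368 = 3/13.

3/13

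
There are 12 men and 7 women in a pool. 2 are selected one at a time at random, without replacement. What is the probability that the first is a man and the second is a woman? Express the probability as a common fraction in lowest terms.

14/57

Multiply the conditional probabilities at each draw: 12/19 · 7/18 = 84/342 = 14/57.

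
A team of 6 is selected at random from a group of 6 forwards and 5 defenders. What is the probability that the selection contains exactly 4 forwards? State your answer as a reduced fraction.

The sample space is all 6-subsets of the 11: C(11,6) = 462.
Selections with exactly 4 forwards: choose 4 of the 6 forwards and 2 of the 5 defenders, C(6,4)·C(5,2) = 15·10 = 150.
Probability = 150/462 = 25/77.

25/77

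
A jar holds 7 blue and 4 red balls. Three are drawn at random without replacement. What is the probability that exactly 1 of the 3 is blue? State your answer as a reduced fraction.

14/55

The sample space is all 3-subsets of the 11: C(11,3) = 165.
Selections with exactly 1 blue: choose 1 of the 7 blue and 2 of the 4 red, C(7,1)·C(4,2) = 7·6 = 42.
Probability = 42/165 = 14/55.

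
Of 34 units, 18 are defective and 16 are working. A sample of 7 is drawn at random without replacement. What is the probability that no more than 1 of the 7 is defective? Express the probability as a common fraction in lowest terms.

26/899

Total selections: C(34,7) = 5379616.
Favorable selections (no more than 1 defective): C(18,0)·C(16,7) + C(18,1)·C(16,6) = 11440 + 144144 = 155584.
Probability = 155584/5379616 = 26/899.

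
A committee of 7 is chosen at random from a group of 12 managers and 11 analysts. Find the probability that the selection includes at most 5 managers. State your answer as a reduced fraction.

Total selections: C(23,7) = 245157.
Favorable selections (at most 5 managers): C(12,0)·C(11,7) + C(12,1)·C(11,6) + C(12,2)·C(11,5) + C(12,3)·C(11,4) + C(12,4)·C(11,3) + C(12,5)·C(11,2) = 330 + 5544 + 30492 + 72600 + 81675 + 43560 = 234201.
Probability = 234201/245157 = 7097/7429.

7097/7429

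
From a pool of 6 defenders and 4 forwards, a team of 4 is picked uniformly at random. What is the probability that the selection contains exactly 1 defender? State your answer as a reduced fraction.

4/35

The sample space is all 4-subsets of the 10: C(10,4) = 210.
Selections with exactly 1 defender: choose 1 of the 6 defenders and 3 of the 4 forwards, C(6,1)·C(4,3) = 6·4 = 24.
Probability = 24/210 = 4/35.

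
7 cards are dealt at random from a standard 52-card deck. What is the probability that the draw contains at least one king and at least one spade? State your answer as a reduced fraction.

53122231/133784560

There are C(52,7) = 133784560 possible draws.
By inclusion-exclusion on the complements, draws missing all kings or all spades: C(48,7) + C(39,7) − C(36,7) = 73629072 + 15380937 − 8347680 = 80662329.
So draws with at least one of each: 133784560 − 80662329 = 53122231, probability 53122231/133784560.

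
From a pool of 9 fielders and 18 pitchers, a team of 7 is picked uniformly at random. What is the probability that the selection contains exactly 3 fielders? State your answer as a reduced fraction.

There are C(27,7) = 888030 ways to choose 7 from 27.
Selections with exactly 3 fielders: choose 3 of the 9 fielders and 4 of the 18 pitchers, C(9,3)·C(18,4) = 84·3060 = 257040.
Probability = 257040/888030 = 952/3289.

952/3289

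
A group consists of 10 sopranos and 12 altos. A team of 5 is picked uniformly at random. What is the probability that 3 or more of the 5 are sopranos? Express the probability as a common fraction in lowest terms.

54/133

There are C(22,5) = 26334 ways to choose the 5.
Favorable selections (3 or more sopranos): C(10,3)·C(12,2) + C(10,4)·C(12,1) + C(10,5)·C(12,0) = 7920 + 2520 + 252 = 10692.
Probability = 10692/26334 = 54/133.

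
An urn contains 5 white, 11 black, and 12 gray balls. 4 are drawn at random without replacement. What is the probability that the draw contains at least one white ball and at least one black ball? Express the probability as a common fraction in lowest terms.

649/1365

There are C(28,4) = 20475 possible draws.
By inclusion-exclusion on the complements, draws missing all white or all black: C(23,4) + C(17,4) − C(12,4) = 8855 + 2380 − 495 = 10740.
So draws with at least one of each: 20475 − 10740 = 9735, probability 9735/20475 = 649/1365.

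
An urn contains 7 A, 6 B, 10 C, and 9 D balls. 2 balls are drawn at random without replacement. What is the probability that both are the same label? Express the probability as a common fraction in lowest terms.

There are C(32,2) = 496 ways to draw 2 balls.
All same label: C(7,2) + C(6,2) + C(10,2) + C(9,2) = 21 + 15 + 45 + 36 = 117.
Probability = 117/496.

117/496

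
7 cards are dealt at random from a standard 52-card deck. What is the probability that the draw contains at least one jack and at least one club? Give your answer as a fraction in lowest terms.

53122231/133784560

There are C(52,7) = 133784560 possible draws.
By inclusion-exclusion on the complements, draws missing all jacks or all clubs: C(48,7) + C(39,7) − C(36,7) = 73629072 + 15380937 − 8347680 = 80662329.
So draws with at least one of each: 133784560 − 80662329 = 53122231, probability 53122231/133784560.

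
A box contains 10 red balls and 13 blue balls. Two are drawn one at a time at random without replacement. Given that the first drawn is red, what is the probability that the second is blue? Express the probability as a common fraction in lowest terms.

After removing one red, 22 remain: 9 red and 13 blue.
So the probability the next is blue is 13/22.

13/22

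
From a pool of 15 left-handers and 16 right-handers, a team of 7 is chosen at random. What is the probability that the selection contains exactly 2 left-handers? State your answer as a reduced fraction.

784/4495

There are C(31,7) = 2629575 ways to choose 7 from 31.
Selections with exactly 2 left-handers: choose 2 of the 15 left-handers and 5 of the 16 right-handers, C(15,2)·C(16,5) = 105·4368 = 458640.
Probability = 458640/2629575 = 784/4495.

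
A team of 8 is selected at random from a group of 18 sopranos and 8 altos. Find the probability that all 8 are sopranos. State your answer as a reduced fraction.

306/10925

There are C(26,8) = 1562275 possible selections.
Selections with all sopranos: C(18,8) = 43758.
Probability = 43758/1562275 = 306/10925.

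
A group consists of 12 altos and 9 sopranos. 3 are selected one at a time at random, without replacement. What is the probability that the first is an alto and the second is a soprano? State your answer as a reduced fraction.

9/35

Multiply the conditional probabilities at each draw: 12/21 · 9/20 = 108/420 = 9/35.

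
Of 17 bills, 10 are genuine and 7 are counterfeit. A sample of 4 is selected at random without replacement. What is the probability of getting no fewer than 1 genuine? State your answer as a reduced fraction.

67/68

Total selections: C(17,4) = 2380.
The complement is all 4 are counterfeit: C(7,4) = 35.
Probability = 1 − 35/2380 = 2345/2380 = 67/68.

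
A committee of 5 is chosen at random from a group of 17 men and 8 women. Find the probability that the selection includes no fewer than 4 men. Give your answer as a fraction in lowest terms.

1802/3795

Total selections: C(25,5) = 53130.
Favorable selections (no fewer than 4 men): C(17,4)·C(8,1) + C(17,5)·C(8,0) = 19040 + 6188 = 25228.
Probability = 25228/53130 = 1802/3795.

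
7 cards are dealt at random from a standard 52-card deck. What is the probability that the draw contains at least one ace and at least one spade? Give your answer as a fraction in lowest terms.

53122231/133784560

There are C(52,7) = 133784560 possible draws.
By inclusion-exclusion on the complements, draws missing all aces or all spades: C(48,7) + C(39,7) − C(36,7) = 73629072 + 15380937 − 8347680 = 80662329.
So draws with at least one of each: 133784560 − 80662329 = 53122231, probability 53122231/133784560.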